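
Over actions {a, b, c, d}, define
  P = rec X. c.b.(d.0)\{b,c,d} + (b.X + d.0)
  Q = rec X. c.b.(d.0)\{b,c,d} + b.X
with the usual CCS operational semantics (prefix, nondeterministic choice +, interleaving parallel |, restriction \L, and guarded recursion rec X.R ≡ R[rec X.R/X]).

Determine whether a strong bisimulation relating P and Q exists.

Reachable graph of P (4 states):
  s0 = rec X. c.b.(d.0)\{b,c,d} + (b.X + d.0) has moves —b→ s0, —c→ s1, —d→ s2
  s1 = b.(d.0)\{b,c,d} has moves —b→ s3
  s2 = 0 has moves ∅
  s3 = (d.0)\{b,c,d} has moves ∅
Reachable graph of Q (3 states):
  t0 = rec X. c.b.(d.0)\{b,c,d} + b.X has moves —b→ t0, —c→ t1
  t1 = b.(d.0)\{b,c,d} has moves —b→ t2
  t2 = (d.0)\{b,c,d} has moves ∅
Partition-refinement fixed point:
  B0 = {s0}
  B1 = {s2, s3, t2}
  B2 = {s1, t1}
  B3 = {t0}
s0 ∈ B0, t0 ∈ B3 → different blocks

NO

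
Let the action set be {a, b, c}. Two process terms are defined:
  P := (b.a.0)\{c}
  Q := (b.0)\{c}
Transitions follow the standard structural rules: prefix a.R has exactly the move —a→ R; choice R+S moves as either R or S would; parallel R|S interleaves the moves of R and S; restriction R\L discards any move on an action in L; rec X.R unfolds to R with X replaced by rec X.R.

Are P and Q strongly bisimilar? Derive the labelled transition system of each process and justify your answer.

P ≁ Q

Reachable graph of P (3 states):
  u0 = (b.a.0)\{c} ⊢ --b--▸ u1
  u1 = (a.0)\{c} ⊢ --a--▸ u2
  u2 = 0\{c} ⊢ stopped
Reachable graph of Q (2 states):
  v0 = (b.0)\{c} ⊢ --b--▸ v1
  v1 = 0\{c} ⊢ stopped
Partition-refinement fixed point:
  B0 = {u0}
  B1 = {u1}
  B2 = {u2, v1}
  B3 = {v0}
u0 ∈ B0, v0 ∈ B3 → different blocks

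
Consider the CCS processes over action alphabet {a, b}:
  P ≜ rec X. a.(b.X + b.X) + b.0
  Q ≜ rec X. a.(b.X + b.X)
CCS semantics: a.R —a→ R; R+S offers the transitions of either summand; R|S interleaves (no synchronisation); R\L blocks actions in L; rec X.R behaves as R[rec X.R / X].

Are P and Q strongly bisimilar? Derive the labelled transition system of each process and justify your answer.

not bisimilar

LTS(P): 3 reachable states
  u0 = rec X. a.(b.X + b.X) + b.0 :: --a--▸ u1, --b--▸ u2
  u1 = b.(rec X. a.(b.X + b.X) + b.0) + b.(rec X. a.(b.X + b.X) + b.0) :: --b--▸ u0
  u2 = 0 :: (no moves)
LTS(Q): 2 reachable states
  v0 = rec X. a.(b.X + b.X) :: --a--▸ v1
  v1 = b.(rec X. a.(b.X + b.X)) + b.(rec X. a.(b.X + b.X)) :: --b--▸ v0
Partition-refinement fixed point:
  B0 = {u0}
  B1 = {u1}
  B2 = {u2}
  B3 = {v0}
  B4 = {v1}
u0 ∈ B0, v0 ∈ B3 → different blocks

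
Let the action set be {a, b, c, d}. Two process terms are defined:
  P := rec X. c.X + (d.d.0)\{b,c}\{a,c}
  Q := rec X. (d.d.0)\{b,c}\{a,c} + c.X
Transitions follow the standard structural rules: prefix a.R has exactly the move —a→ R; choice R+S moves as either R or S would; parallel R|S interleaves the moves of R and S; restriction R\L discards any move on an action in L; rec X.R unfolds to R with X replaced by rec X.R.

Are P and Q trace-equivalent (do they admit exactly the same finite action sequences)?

traces(P) = traces(Q)

P's transition system — 3 states:
  u0 = rec X. c.X + (d.d.0)\{b,c}\{a,c} | ··c··> u0, ··d··> u1
  u1 = (d.0)\{b,c}\{a,c} | ··d··> u2
  u2 = 0\{b,c}\{a,c} | ∅
Q's transition system — 3 states:
  v0 = rec X. (d.d.0)\{b,c}\{a,c} + c.X | ··c··> v0, ··d··> v1
  v1 = (d.0)\{b,c}\{a,c} | ··d··> v2
  v2 = 0\{b,c}\{a,c} | ∅
Bisimilarity quotient blocks:
  B0 = {u0, v0}
  B1 = {u1, v1}
  B2 = {u2, v2}
u0 ∈ B0, v0 ∈ B0 → same block
Bisimilar ⇒ trace-equivalent.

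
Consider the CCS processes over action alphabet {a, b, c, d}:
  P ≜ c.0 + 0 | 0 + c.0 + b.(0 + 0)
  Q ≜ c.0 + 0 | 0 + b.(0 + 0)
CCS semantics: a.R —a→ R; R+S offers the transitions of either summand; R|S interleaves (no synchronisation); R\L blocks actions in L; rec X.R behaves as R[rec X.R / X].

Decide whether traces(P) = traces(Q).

P's transition system — 3 states:
  u0 = c.0 + 0 | 0 + c.0 + b.(0 + 0) ⊢ -b-> u1, -c-> u2
  u1 = 0 + 0 ⊢ ·
  u2 = 0 ⊢ ·
Q's transition system — 3 states:
  v0 = c.0 + 0 | 0 + b.(0 + 0) ⊢ -b-> v1, -c-> v2
  v1 = 0 + 0 ⊢ ·
  v2 = 0 ⊢ ·
Coarsest stable partition (strong bisimilarity classes):
  B0 = {u0, v0}
  B1 = {u1, u2, v1, v2}
u0 ∈ B0, v0 ∈ B0 → same block
Bisimilar ⇒ trace-equivalent.

YES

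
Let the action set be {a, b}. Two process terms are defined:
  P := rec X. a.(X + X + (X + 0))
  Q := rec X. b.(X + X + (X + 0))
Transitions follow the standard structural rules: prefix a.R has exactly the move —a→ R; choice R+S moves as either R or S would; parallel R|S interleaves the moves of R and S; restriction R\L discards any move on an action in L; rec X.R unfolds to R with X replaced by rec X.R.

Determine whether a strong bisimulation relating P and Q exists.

NO

Reachable graph of P (2 states):
  m0 = rec X. a.(X + X + (X + 0)) has moves --a--▸ m1
  m1 = (rec X. a.(X + X + (X + 0))) + (rec X. a.(X + X + (X + 0))) + ((rec X. a.(X + X + (X + 0))) + 0) has moves --a--▸ m1
Reachable graph of Q (2 states):
  n0 = rec X. b.(X + X + (X + 0)) has moves --b--▸ n1
  n1 = (rec X. b.(X + X + (X + 0))) + (rec X. b.(X + X + (X + 0))) + ((rec X. b.(X + X + (X + 0))) + 0) has moves --b--▸ n1
Bisimilarity quotient blocks:
  B0 = {m0, m1}
  B1 = {n0, n1}
m0 ∈ B0, n0 ∈ B1 → different blocks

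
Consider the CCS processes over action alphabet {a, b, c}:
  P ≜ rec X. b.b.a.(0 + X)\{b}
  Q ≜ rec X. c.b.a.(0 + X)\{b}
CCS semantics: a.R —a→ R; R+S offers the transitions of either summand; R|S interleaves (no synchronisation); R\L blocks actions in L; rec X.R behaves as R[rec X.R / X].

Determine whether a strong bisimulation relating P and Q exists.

NO

P's transition system — 4 states:
  u0 = rec X. b.b.a.(0 + X)\{b} | ··b··> u1
  u1 = b.a.(0 + (rec X. b.b.a.(0 + X)\{b}))\{b} | ··b··> u2
  u2 = a.(0 + (rec X. b.b.a.(0 + X)\{b}))\{b} | ··a··> u3
  u3 = (0 + (rec X. b.b.a.(0 + X)\{b}))\{b} | (no moves)
Q's transition system — 5 states:
  v0 = rec X. c.b.a.(0 + X)\{b} | ··c··> v1
  v1 = b.a.(0 + (rec X. c.b.a.(0 + X)\{b}))\{b} | ··b··> v2
  v2 = a.(0 + (rec X. c.b.a.(0 + X)\{b}))\{b} | ··a··> v3
  v3 = (0 + (rec X. c.b.a.(0 + X)\{b}))\{b} | ··c··> v4
  v4 = (b.a.(0 + (rec X. c.b.a.(0 + X)\{b}))\{b})\{b} | (no moves)
Partition-refinement fixed point:
  B0 = {u0}
  B1 = {u1}
  B2 = {u2}
  B3 = {u3, v4}
  B4 = {v0}
  B5 = {v1}
  B6 = {v2}
  B7 = {v3}
u0 ∈ B0, v0 ∈ B4 → different blocks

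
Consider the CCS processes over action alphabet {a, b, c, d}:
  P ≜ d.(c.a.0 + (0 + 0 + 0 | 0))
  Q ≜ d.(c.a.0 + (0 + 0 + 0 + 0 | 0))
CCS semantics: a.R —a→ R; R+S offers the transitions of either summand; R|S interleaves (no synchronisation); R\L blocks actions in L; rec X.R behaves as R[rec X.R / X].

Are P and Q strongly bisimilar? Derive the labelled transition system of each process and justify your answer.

bisimilar

LTS(P): 4 reachable states
  s0 = d.(c.a.0 + (0 + 0 + 0 | 0)) :: --d--▸ s1
  s1 = c.a.0 + (0 + 0 + 0 | 0) :: --c--▸ s2
  s2 = a.0 :: --a--▸ s3
  s3 = 0 :: ·
LTS(Q): 4 reachable states
  t0 = d.(c.a.0 + (0 + 0 + 0 + 0 | 0)) :: --d--▸ t1
  t1 = c.a.0 + (0 + 0 + 0 + 0 | 0) :: --c--▸ t2
  t2 = a.0 :: --a--▸ t3
  t3 = 0 :: ·
Coarsest stable partition (strong bisimilarity classes):
  B0 = {s0, t0}
  B1 = {s1, t1}
  B2 = {s2, t2}
  B3 = {s3, t3}
s0 ∈ B0, t0 ∈ B0 → same block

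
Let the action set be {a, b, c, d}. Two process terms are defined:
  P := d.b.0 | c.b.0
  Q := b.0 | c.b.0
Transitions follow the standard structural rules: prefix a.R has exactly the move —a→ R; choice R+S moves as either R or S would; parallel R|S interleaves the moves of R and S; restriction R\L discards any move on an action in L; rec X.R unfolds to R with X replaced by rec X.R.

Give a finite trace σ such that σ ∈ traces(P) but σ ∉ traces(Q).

Reachable graph of P (9 states):
  u0 = d.b.0 | c.b.0 → -c-> u1, -d-> u2
  u1 = d.b.0 | b.0 → -b-> u3, -d-> u4
  u2 = b.0 | c.b.0 → -b-> u5, -c-> u4
  u3 = d.b.0 | 0 → -d-> u6
  u4 = b.0 | b.0 → -b-> u6, -b-> u7
  u5 = 0 | c.b.0 → -c-> u7
  u6 = b.0 | 0 → -b-> u8
  u7 = 0 | b.0 → -b-> u8
  u8 = 0 | 0 → (no moves)
Reachable graph of Q (6 states):
  v0 = b.0 | c.b.0 → -b-> v1, -c-> v2
  v1 = 0 | c.b.0 → -c-> v3
  v2 = b.0 | b.0 → -b-> v3, -b-> v4
  v3 = 0 | b.0 → -b-> v5
  v4 = b.0 | 0 → -b-> v5
  v5 = 0 | 0 → (no moves)
Run σ = ⟨d⟩ on P: start {u0}
  step 1 (d): {u2}
  ✓ P
Run σ = ⟨d⟩ on Q: start {v0}
  step 1 (d): no successor for Q

d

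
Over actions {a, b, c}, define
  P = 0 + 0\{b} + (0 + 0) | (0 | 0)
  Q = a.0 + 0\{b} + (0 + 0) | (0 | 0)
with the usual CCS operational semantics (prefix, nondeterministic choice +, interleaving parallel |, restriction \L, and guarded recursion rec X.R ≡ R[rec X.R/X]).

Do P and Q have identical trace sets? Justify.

Reachable graph of P (1 states):
  p0 = 0 + 0\{b} + (0 + 0) | (0 | 0) :: ·
Reachable graph of Q (2 states):
  q0 = a.0 + 0\{b} + (0 + 0) | (0 | 0) :: -a-> q1
  q1 = 0 :: ·
Run σ = ⟨a⟩ on Q: start {q0}
  after a @ step 1: {q1}
  — Q admits the full trace.
Run σ = ⟨a⟩ on P: start {p0}
  after a @ step 1: no successor for P

trace-distinct — witness ⟨a⟩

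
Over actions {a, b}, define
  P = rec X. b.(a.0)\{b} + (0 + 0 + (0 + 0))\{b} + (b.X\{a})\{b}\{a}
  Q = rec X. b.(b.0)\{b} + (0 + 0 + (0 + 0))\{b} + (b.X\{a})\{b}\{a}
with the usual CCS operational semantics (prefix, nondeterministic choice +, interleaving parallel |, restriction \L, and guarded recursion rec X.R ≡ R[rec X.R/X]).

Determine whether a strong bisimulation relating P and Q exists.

NO

LTS(P): 3 reachable states
  m0 = rec X. b.(a.0)\{b} + (0 + 0 + (0 + 0))\{b} + (b.X\{a})\{b}\{a} ⊢ —b→ m1
  m1 = (a.0)\{b} ⊢ —a→ m2
  m2 = 0\{b} ⊢ ·
LTS(Q): 2 reachable states
  n0 = rec X. b.(b.0)\{b} + (0 + 0 + (0 + 0))\{b} + (b.X\{a})\{b}\{a} ⊢ —b→ n1
  n1 = (b.0)\{b} ⊢ ·
Coarsest stable partition (strong bisimilarity classes):
  B0 = {m0}
  B1 = {m1}
  B2 = {m2, n1}
  B3 = {n0}
m0 ∈ B0, n0 ∈ B3 → different blocks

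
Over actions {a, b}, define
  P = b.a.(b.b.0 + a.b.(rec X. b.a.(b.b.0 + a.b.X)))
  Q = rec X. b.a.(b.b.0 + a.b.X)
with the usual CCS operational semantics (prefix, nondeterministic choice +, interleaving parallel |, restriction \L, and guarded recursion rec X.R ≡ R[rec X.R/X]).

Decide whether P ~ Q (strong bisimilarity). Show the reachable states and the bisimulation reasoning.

P's transition system — 7 states:
  u0 = b.a.(b.b.0 + a.b.(rec X. b.a.(b.b.0 + a.b.X))) has moves -b-> u1
  u1 = a.(b.b.0 + a.b.(rec X. b.a.(b.b.0 + a.b.X))) has moves -a-> u2
  u2 = b.b.0 + a.b.(rec X. b.a.(b.b.0 + a.b.X)) has moves -a-> u3, -b-> u4
  u3 = b.(rec X. b.a.(b.b.0 + a.b.X)) has moves -b-> u5
  u4 = b.0 has moves -b-> u6
  u5 = rec X. b.a.(b.b.0 + a.b.X) has moves -b-> u1
  u6 = 0 has moves stopped
Q's transition system — 6 states:
  v0 = rec X. b.a.(b.b.0 + a.b.X) has moves -b-> v1
  v1 = a.(b.b.0 + a.b.(rec X. b.a.(b.b.0 + a.b.X))) has moves -a-> v2
  v2 = b.b.0 + a.b.(rec X. b.a.(b.b.0 + a.b.X)) has moves -a-> v3, -b-> v4
  v3 = b.(rec X. b.a.(b.b.0 + a.b.X)) has moves -b-> v0
  v4 = b.0 has moves -b-> v5
  v5 = 0 has moves stopped
Bisimilarity quotient blocks:
  B0 = {u0, u5, v0}
  B1 = {u1, v1}
  B2 = {u2, v2}
  B3 = {u3, v3}
  B4 = {u4, v4}
  B5 = {u6, v5}
u0 ∈ B0, v0 ∈ B0 → same block

P ~ Q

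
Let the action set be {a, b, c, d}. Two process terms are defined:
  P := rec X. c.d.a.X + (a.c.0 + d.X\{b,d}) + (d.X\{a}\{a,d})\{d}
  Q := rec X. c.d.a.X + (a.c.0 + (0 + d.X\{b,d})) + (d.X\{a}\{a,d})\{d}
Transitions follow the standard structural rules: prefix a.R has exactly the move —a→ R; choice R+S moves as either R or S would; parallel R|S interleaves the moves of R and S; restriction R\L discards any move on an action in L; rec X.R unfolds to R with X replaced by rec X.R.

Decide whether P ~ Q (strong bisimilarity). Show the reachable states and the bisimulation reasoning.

LTS(P): 9 reachable states
  p0 = rec X. c.d.a.X + (a.c.0 + d.X\{b,d}) + (d.X\{a}\{a,d})\{d} has moves =a=> p1, =c=> p2, =d=> p3
  p1 = c.0 has moves =c=> p4
  p2 = d.a.(rec X. c.d.a.X + (a.c.0 + d.X\{b,d}) + (d.X\{a}\{a,d})\{d}) has moves =d=> p5
  p3 = (rec X. c.d.a.X + (a.c.0 + d.X\{b,d}) + (d.X\{a}\{a,d})\{d})\{b,d} has moves =a=> p6, =c=> p7
  p4 = 0 has moves stopped
  p5 = a.(rec X. c.d.a.X + (a.c.0 + d.X\{b,d}) + (d.X\{a}\{a,d})\{d}) has moves =a=> p0
  p6 = (c.0)\{b,d} has moves =c=> p8
  p7 = (d.a.(rec X. c.d.a.X + (a.c.0 + d.X\{b,d}) + (d.X\{a}\{a,d})\{d}))\{b,d} has moves stopped
  p8 = 0\{b,d} has moves stopped
LTS(Q): 9 reachable states
  q0 = rec X. c.d.a.X + (a.c.0 + (0 + d.X\{b,d})) + (d.X\{a}\{a,d})\{d} has moves =a=> q1, =c=> q2, =d=> q3
  q1 = c.0 has moves =c=> q4
  q2 = d.a.(rec X. c.d.a.X + (a.c.0 + (0 + d.X\{b,d})) + (d.X\{a}\{a,d})\{d}) has moves =d=> q5
  q3 = (rec X. c.d.a.X + (a.c.0 + (0 + d.X\{b,d})) + (d.X\{a}\{a,d})\{d})\{b,d} has moves =a=> q6, =c=> q7
  q4 = 0 has moves stopped
  q5 = a.(rec X. c.d.a.X + (a.c.0 + (0 + d.X\{b,d})) + (d.X\{a}\{a,d})\{d}) has moves =a=> q0
  q6 = (c.0)\{b,d} has moves =c=> q8
  q7 = (d.a.(rec X. c.d.a.X + (a.c.0 + (0 + d.X\{b,d})) + (d.X\{a}\{a,d})\{d}))\{b,d} has moves stopped
  q8 = 0\{b,d} has moves stopped
Coarsest stable partition (strong bisimilarity classes):
  B0 = {p0, q0}
  B1 = {p3, q3}
  B2 = {p1, p6, q1, q6}
  B3 = {p4, p7, p8, q4, q7, q8}
  B4 = {p2, q2}
  B5 = {p5, q5}
p0 ∈ B0, q0 ∈ B0 → same block

bisimilar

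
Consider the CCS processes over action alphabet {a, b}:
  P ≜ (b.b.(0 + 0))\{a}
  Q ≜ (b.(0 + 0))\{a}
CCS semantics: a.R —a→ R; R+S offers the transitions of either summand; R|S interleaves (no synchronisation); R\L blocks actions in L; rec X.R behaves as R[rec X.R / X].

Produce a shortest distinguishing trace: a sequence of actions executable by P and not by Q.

LTS(P): 3 reachable states
  p0 = (b.b.(0 + 0))\{a} → =b=> p1
  p1 = (b.(0 + 0))\{a} → =b=> p2
  p2 = (0 + 0)\{a} → ·
LTS(Q): 2 reachable states
  q0 = (b.(0 + 0))\{a} → =b=> q1
  q1 = (0 + 0)\{a} → ·
Trace ⟨bb⟩ through P, begin at {p0}:
  after b @ step 1: {p1}
  after b @ step 2: {p2}
  P completes σ.
Trace ⟨bb⟩ through Q, begin at {q0}:
  after b @ step 1: {q1}
  after b @ step 2: ∅ (Q stuck)

bb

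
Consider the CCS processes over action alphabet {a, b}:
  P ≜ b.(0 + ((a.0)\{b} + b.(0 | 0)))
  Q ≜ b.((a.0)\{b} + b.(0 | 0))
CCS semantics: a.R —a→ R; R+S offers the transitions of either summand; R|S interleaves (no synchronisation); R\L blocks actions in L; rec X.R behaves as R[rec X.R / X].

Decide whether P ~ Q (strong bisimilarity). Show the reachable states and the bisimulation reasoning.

LTS(P): 4 reachable states
  p0 = b.(0 + ((a.0)\{b} + b.(0 | 0))) | -b-> p1
  p1 = 0 + ((a.0)\{b} + b.(0 | 0)) | -a-> p2, -b-> p3
  p2 = 0\{b} | ·
  p3 = 0 | 0 | ·
LTS(Q): 4 reachable states
  q0 = b.((a.0)\{b} + b.(0 | 0)) | -b-> q1
  q1 = (a.0)\{b} + b.(0 | 0) | -a-> q2, -b-> q3
  q2 = 0\{b} | ·
  q3 = 0 | 0 | ·
Bisimilarity quotient blocks:
  B0 = {p0, q0}
  B1 = {p1, q1}
  B2 = {p2, p3, q2, q3}
p0 ∈ B0, q0 ∈ B0 → same block

P ~ Q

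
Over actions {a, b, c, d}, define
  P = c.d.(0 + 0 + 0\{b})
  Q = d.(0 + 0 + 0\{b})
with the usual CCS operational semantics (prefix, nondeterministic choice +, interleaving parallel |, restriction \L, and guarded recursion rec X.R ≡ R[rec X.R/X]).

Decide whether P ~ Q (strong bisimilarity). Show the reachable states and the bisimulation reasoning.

not bisimilar

P's transition system — 3 states:
  u0 = c.d.(0 + 0 + 0\{b}) ⊢ =c=> u1
  u1 = d.(0 + 0 + 0\{b}) ⊢ =d=> u2
  u2 = 0 + 0 + 0\{b} ⊢ (no moves)
Q's transition system — 2 states:
  v0 = d.(0 + 0 + 0\{b}) ⊢ =d=> v1
  v1 = 0 + 0 + 0\{b} ⊢ (no moves)
Partition-refinement fixed point:
  B0 = {u0}
  B1 = {u1, v0}
  B2 = {u2, v1}
u0 ∈ B0, v0 ∈ B1 → different blocks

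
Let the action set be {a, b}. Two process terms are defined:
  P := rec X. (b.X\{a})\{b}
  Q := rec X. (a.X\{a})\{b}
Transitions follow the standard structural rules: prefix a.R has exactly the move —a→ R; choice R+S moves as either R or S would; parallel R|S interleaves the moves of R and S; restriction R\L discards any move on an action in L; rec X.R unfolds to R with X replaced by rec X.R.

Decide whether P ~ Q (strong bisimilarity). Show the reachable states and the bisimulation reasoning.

NO

Reachable graph of P (1 states):
  m0 = rec X. (b.X\{a})\{b} has moves (no moves)
Reachable graph of Q (2 states):
  n0 = rec X. (a.X\{a})\{b} has moves -a-> n1
  n1 = (rec X. (a.X\{a})\{b})\{a}\{b} has moves (no moves)
Coarsest stable partition (strong bisimilarity classes):
  B0 = {m0, n1}
  B1 = {n0}
m0 ∈ B0, n0 ∈ B1 → different blocks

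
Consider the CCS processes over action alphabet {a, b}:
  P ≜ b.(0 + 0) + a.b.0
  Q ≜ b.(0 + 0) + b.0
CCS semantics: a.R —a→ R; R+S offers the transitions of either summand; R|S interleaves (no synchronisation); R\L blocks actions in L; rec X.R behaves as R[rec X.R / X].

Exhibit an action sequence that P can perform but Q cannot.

Reachable graph of P (4 states):
  m0 = b.(0 + 0) + a.b.0 → -a-> m1, -b-> m2
  m1 = b.0 → -b-> m3
  m2 = 0 + 0 → (no moves)
  m3 = 0 → (no moves)
Reachable graph of Q (3 states):
  n0 = b.(0 + 0) + b.0 → -b-> n1, -b-> n2
  n1 = 0 → (no moves)
  n2 = 0 + 0 → (no moves)
Run σ = ⟨a⟩ on P: start {m0}
  [1] a ⇒ {m1}
  ✓ P
Run σ = ⟨a⟩ on Q: start {n0}
  [1] a ⇒ no successor for Q

a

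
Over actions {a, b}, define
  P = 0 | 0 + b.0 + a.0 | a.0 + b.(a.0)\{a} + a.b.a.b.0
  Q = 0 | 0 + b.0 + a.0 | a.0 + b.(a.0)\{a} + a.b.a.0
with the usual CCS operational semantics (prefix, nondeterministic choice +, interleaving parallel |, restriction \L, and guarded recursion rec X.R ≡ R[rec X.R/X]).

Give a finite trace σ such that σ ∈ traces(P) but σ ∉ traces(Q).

Reachable graph of P (9 states):
  p0 = 0 | 0 + b.0 + a.0 | a.0 + b.(a.0)\{a} + a.b.a.b.0 → —a→ p1, —a→ p2, —a→ p3, —b→ p4, —b→ p5
  p1 = 0 | a.0 → —a→ p6
  p2 = a.0 | 0 → —a→ p6
  p3 = b.a.b.0 → —b→ p7
  p4 = (a.0)\{a} → ·
  p5 = 0 → ·
  p6 = 0 | 0 → ·
  p7 = a.b.0 → —a→ p8
  p8 = b.0 → —b→ p5
Reachable graph of Q (8 states):
  q0 = 0 | 0 + b.0 + a.0 | a.0 + b.(a.0)\{a} + a.b.a.0 → —a→ q1, —a→ q2, —a→ q3, —b→ q4, —b→ q5
  q1 = 0 | a.0 → —a→ q6
  q2 = a.0 | 0 → —a→ q6
  q3 = b.a.0 → —b→ q7
  q4 = (a.0)\{a} → ·
  q5 = 0 → ·
  q6 = 0 | 0 → ·
  q7 = a.0 → —a→ q5
Executing abab from P (initial set {p0}):
  [1] a ⇒ {p1, p2, p3}
  [2] b ⇒ {p7}
  [3] a ⇒ {p8}
  [4] b ⇒ {p5}
  — P admits the full trace.
Executing abab from Q (initial set {q0}):
  [1] a ⇒ {q1, q2, q3}
  [2] b ⇒ {q7}
  [3] a ⇒ {q5}
  [4] b ⇒ ∅  — Q cannot continue

abab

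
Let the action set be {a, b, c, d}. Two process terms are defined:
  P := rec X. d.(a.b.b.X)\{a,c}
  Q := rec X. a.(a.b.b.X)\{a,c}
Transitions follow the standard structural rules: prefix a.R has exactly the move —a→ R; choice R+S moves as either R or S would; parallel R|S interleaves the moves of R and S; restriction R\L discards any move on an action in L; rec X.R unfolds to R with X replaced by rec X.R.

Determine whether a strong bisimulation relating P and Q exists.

NO

LTS(P): 2 reachable states
  s0 = rec X. d.(a.b.b.X)\{a,c} → -d-> s1
  s1 = (a.b.b.(rec X. d.(a.b.b.X)\{a,c}))\{a,c} → (no moves)
LTS(Q): 2 reachable states
  t0 = rec X. a.(a.b.b.X)\{a,c} → -a-> t1
  t1 = (a.b.b.(rec X. a.(a.b.b.X)\{a,c}))\{a,c} → (no moves)
Bisimilarity quotient blocks:
  B0 = {s0}
  B1 = {s1, t1}
  B2 = {t0}
s0 ∈ B0, t0 ∈ B2 → different blocks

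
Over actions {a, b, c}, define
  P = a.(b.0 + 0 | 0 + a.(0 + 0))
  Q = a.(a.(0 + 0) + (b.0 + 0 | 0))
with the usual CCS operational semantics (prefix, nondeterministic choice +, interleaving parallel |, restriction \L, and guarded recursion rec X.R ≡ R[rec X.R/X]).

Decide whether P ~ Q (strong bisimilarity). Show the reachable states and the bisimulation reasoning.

YES

LTS(P): 4 reachable states
  p0 = a.(b.0 + 0 | 0 + a.(0 + 0)) → ··a··> p1
  p1 = b.0 + 0 | 0 + a.(0 + 0) → ··a··> p2, ··b··> p3
  p2 = 0 + 0 → ∅
  p3 = 0 → ∅
LTS(Q): 4 reachable states
  q0 = a.(a.(0 + 0) + (b.0 + 0 | 0)) → ··a··> q1
  q1 = a.(0 + 0) + (b.0 + 0 | 0) → ··a··> q2, ··b··> q3
  q2 = 0 + 0 → ∅
  q3 = 0 → ∅
Coarsest stable partition (strong bisimilarity classes):
  B0 = {p0, q0}
  B1 = {p1, q1}
  B2 = {p2, p3, q2, q3}
p0 ∈ B0, q0 ∈ B0 → same block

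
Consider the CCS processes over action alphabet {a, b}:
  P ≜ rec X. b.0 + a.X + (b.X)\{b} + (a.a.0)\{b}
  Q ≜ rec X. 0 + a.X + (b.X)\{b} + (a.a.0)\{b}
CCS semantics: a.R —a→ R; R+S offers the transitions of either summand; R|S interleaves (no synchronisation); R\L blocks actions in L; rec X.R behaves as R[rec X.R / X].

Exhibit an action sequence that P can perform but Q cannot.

LTS(P): 4 reachable states
  m0 = rec X. b.0 + a.X + (b.X)\{b} + (a.a.0)\{b} → --a--▸ m0, --a--▸ m1, --b--▸ m2
  m1 = (a.0)\{b} → --a--▸ m3
  m2 = 0 → stopped
  m3 = 0\{b} → stopped
LTS(Q): 3 reachable states
  n0 = rec X. 0 + a.X + (b.X)\{b} + (a.a.0)\{b} → --a--▸ n0, --a--▸ n1
  n1 = (a.0)\{b} → --a--▸ n2
  n2 = 0\{b} → stopped
Run σ = ⟨b⟩ on P: start {m0}
  after b @ step 1: {m2}
  ✓ P
Run σ = ⟨b⟩ on Q: start {n0}
  after b @ step 1: no successor for Q

b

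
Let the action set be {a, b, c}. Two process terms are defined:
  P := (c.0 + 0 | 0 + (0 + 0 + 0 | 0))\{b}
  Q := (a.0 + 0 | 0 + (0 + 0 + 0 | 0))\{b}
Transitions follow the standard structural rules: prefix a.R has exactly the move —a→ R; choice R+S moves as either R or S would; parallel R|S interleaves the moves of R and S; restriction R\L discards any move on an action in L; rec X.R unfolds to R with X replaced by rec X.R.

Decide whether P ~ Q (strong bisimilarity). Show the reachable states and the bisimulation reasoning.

LTS(P): 2 reachable states
  p0 = (c.0 + 0 | 0 + (0 + 0 + 0 | 0))\{b} has moves —c→ p1
  p1 = 0\{b} has moves (no moves)
LTS(Q): 2 reachable states
  q0 = (a.0 + 0 | 0 + (0 + 0 + 0 | 0))\{b} has moves —a→ q1
  q1 = 0\{b} has moves (no moves)
Coarsest stable partition (strong bisimilarity classes):
  B0 = {p0}
  B1 = {p1, q1}
  B2 = {q0}
p0 ∈ B0, q0 ∈ B2 → different blocks

P ≁ Q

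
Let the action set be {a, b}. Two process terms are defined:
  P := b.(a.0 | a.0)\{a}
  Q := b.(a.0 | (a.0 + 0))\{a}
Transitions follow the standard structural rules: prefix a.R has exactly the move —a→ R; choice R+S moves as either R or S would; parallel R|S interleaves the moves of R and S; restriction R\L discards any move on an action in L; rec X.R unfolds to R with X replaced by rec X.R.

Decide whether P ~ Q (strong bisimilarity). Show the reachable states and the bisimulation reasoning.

YES

Reachable graph of P (2 states):
  u0 = b.(a.0 | a.0)\{a} ⊢ =b=> u1
  u1 = (a.0 | a.0)\{a} ⊢ ∅
Reachable graph of Q (2 states):
  v0 = b.(a.0 | (a.0 + 0))\{a} ⊢ =b=> v1
  v1 = (a.0 | (a.0 + 0))\{a} ⊢ ∅
Coarsest stable partition (strong bisimilarity classes):
  B0 = {u0, v0}
  B1 = {u1, v1}
u0 ∈ B0, v0 ∈ B0 → same block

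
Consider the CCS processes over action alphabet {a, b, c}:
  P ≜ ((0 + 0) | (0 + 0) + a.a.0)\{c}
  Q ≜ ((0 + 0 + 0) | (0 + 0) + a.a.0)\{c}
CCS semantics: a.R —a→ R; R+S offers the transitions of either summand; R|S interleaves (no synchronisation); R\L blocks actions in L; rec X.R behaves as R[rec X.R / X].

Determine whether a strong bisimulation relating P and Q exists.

Reachable graph of P (3 states):
  m0 = ((0 + 0) | (0 + 0) + a.a.0)\{c} has moves ··a··> m1
  m1 = (a.0)\{c} has moves ··a··> m2
  m2 = 0\{c} has moves ∅
Reachable graph of Q (3 states):
  n0 = ((0 + 0 + 0) | (0 + 0) + a.a.0)\{c} has moves ··a··> n1
  n1 = (a.0)\{c} has moves ··a··> n2
  n2 = 0\{c} has moves ∅
Partition-refinement fixed point:
  B0 = {m0, n0}
  B1 = {m1, n1}
  B2 = {m2, n2}
m0 ∈ B0, n0 ∈ B0 → same block

YES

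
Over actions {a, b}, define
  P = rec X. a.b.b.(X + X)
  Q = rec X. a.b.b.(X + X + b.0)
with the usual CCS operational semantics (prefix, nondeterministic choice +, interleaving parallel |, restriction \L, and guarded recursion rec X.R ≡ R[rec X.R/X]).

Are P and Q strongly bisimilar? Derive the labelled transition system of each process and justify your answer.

P's transition system — 4 states:
  p0 = rec X. a.b.b.(X + X) ⊢ ··a··> p1
  p1 = b.b.((rec X. a.b.b.(X + X)) + (rec X. a.b.b.(X + X))) ⊢ ··b··> p2
  p2 = b.((rec X. a.b.b.(X + X)) + (rec X. a.b.b.(X + X))) ⊢ ··b··> p3
  p3 = (rec X. a.b.b.(X + X)) + (rec X. a.b.b.(X + X)) ⊢ ··a··> p1
Q's transition system — 5 states:
  q0 = rec X. a.b.b.(X + X + b.0) ⊢ ··a··> q1
  q1 = b.b.((rec X. a.b.b.(X + X + b.0)) + (rec X. a.b.b.(X + X + b.0)) + b.0) ⊢ ··b··> q2
  q2 = b.((rec X. a.b.b.(X + X + b.0)) + (rec X. a.b.b.(X + X + b.0)) + b.0) ⊢ ··b··> q3
  q3 = (rec X. a.b.b.(X + X + b.0)) + (rec X. a.b.b.(X + X + b.0)) + b.0 ⊢ ··a··> q1, ··b··> q4
  q4 = 0 ⊢ deadlocked
Bisimilarity quotient blocks:
  B0 = {p0, p3}
  B1 = {p1}
  B2 = {p2}
  B3 = {q0}
  B4 = {q1}
  B5 = {q2}
  B6 = {q3}
  B7 = {q4}
p0 ∈ B0, q0 ∈ B3 → different blocks

P ≁ Q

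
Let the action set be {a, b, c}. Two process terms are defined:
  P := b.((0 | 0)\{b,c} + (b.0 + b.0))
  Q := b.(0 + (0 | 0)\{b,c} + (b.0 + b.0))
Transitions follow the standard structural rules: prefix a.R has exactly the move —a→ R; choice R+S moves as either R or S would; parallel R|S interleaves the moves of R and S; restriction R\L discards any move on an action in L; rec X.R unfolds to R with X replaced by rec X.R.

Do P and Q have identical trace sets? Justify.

traces(P) = traces(Q)

LTS(P): 3 reachable states
  s0 = b.((0 | 0)\{b,c} + (b.0 + b.0)) has moves ··b··> s1
  s1 = (0 | 0)\{b,c} + (b.0 + b.0) has moves ··b··> s2
  s2 = 0 has moves stopped
LTS(Q): 3 reachable states
  t0 = b.(0 + (0 | 0)\{b,c} + (b.0 + b.0)) has moves ··b··> t1
  t1 = 0 + (0 | 0)\{b,c} + (b.0 + b.0) has moves ··b··> t2
  t2 = 0 has moves stopped
Partition-refinement fixed point:
  B0 = {s0, t0}
  B1 = {s1, t1}
  B2 = {s2, t2}
s0 ∈ B0, t0 ∈ B0 → same block
Bisimilar ⇒ trace-equivalent.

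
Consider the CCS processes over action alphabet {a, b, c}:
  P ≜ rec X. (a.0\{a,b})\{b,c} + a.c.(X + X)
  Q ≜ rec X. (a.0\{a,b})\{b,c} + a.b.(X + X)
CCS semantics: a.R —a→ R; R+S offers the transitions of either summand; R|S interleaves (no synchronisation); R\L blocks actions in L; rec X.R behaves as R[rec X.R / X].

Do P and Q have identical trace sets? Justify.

Reachable graph of P (4 states):
  s0 = rec X. (a.0\{a,b})\{b,c} + a.c.(X + X) → ··a··> s1, ··a··> s2
  s1 = 0\{a,b}\{b,c} → stopped
  s2 = c.((rec X. (a.0\{a,b})\{b,c} + a.c.(X + X)) + (rec X. (a.0\{a,b})\{b,c} + a.c.(X + X))) → ··c··> s3
  s3 = (rec X. (a.0\{a,b})\{b,c} + a.c.(X + X)) + (rec X. (a.0\{a,b})\{b,c} + a.c.(X + X)) → ··a··> s1, ··a··> s2
Reachable graph of Q (4 states):
  t0 = rec X. (a.0\{a,b})\{b,c} + a.b.(X + X) → ··a··> t1, ··a··> t2
  t1 = 0\{a,b}\{b,c} → stopped
  t2 = b.((rec X. (a.0\{a,b})\{b,c} + a.b.(X + X)) + (rec X. (a.0\{a,b})\{b,c} + a.b.(X + X))) → ··b··> t3
  t3 = (rec X. (a.0\{a,b})\{b,c} + a.b.(X + X)) + (rec X. (a.0\{a,b})\{b,c} + a.b.(X + X)) → ··a··> t1, ··a··> t2
Run σ = ⟨ac⟩ on P: start {s0}
  step 1 (a): {s1, s2}
  step 2 (c): {s3}
  ✓ P
Run σ = ⟨ac⟩ on Q: start {t0}
  step 1 (a): {t1, t2}
  step 2 (c): ∅ (Q stuck)

NO — witness ⟨ac⟩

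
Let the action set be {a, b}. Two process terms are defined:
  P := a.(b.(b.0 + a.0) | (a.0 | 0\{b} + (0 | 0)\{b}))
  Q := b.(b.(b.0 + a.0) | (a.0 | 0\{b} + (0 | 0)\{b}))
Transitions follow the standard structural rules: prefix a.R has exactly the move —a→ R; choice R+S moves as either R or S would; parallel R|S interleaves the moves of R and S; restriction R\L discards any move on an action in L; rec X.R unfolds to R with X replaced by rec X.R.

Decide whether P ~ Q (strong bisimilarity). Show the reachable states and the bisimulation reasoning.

LTS(P): 7 reachable states
  u0 = a.(b.(b.0 + a.0) | (a.0 | 0\{b} + (0 | 0)\{b})) has moves =a=> u1
  u1 = b.(b.0 + a.0) | (a.0 | 0\{b} + (0 | 0)\{b}) has moves =a=> u2, =b=> u3
  u2 = b.(b.0 + a.0) | (0 | 0\{b}) has moves =b=> u4
  u3 = (b.0 + a.0) | (a.0 | 0\{b} + (0 | 0)\{b}) has moves =a=> u4, =a=> u5, =b=> u5
  u4 = (b.0 + a.0) | (0 | 0\{b}) has moves =a=> u6, =b=> u6
  u5 = 0 | (a.0 | 0\{b} + (0 | 0)\{b}) has moves =a=> u6
  u6 = 0 | (0 | 0\{b}) has moves stopped
LTS(Q): 7 reachable states
  v0 = b.(b.(b.0 + a.0) | (a.0 | 0\{b} + (0 | 0)\{b})) has moves =b=> v1
  v1 = b.(b.0 + a.0) | (a.0 | 0\{b} + (0 | 0)\{b}) has moves =a=> v2, =b=> v3
  v2 = b.(b.0 + a.0) | (0 | 0\{b}) has moves =b=> v4
  v3 = (b.0 + a.0) | (a.0 | 0\{b} + (0 | 0)\{b}) has moves =a=> v4, =a=> v5, =b=> v5
  v4 = (b.0 + a.0) | (0 | 0\{b}) has moves =a=> v6, =b=> v6
  v5 = 0 | (a.0 | 0\{b} + (0 | 0)\{b}) has moves =a=> v6
  v6 = 0 | (0 | 0\{b}) has moves stopped
Coarsest stable partition (strong bisimilarity classes):
  B0 = {u0}
  B1 = {u1, v1}
  B2 = {u2, v2}
  B3 = {u4, v4}
  B4 = {u6, v6}
  B5 = {u3, v3}
  B6 = {u5, v5}
  B7 = {v0}
u0 ∈ B0, v0 ∈ B7 → different blocks

P ≁ Q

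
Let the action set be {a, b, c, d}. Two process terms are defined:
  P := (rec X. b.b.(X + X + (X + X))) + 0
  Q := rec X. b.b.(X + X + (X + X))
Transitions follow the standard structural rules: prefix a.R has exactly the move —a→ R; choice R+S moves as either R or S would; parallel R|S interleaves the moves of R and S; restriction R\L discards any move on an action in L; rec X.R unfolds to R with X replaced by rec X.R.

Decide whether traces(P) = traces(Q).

P's transition system — 3 states:
  p0 = (rec X. b.b.(X + X + (X + X))) + 0 | ··b··> p1
  p1 = b.((rec X. b.b.(X + X + (X + X))) + (rec X. b.b.(X + X + (X + X))) + ((rec X. b.b.(X + X + (X + X))) + (rec X. b.b.(X + X + (X + X))))) | ··b··> p2
  p2 = (rec X. b.b.(X + X + (X + X))) + (rec X. b.b.(X + X + (X + X))) + ((rec X. b.b.(X + X + (X + X))) + (rec X. b.b.(X + X + (X + X)))) | ··b··> p1
Q's transition system — 3 states:
  q0 = rec X. b.b.(X + X + (X + X)) | ··b··> q1
  q1 = b.((rec X. b.b.(X + X + (X + X))) + (rec X. b.b.(X + X + (X + X))) + ((rec X. b.b.(X + X + (X + X))) + (rec X. b.b.(X + X + (X + X))))) | ··b··> q2
  q2 = (rec X. b.b.(X + X + (X + X))) + (rec X. b.b.(X + X + (X + X))) + ((rec X. b.b.(X + X + (X + X))) + (rec X. b.b.(X + X + (X + X)))) | ··b··> q1
Bisimilarity quotient blocks:
  B0 = {p0, p1, p2, q0, q1, q2}
p0 ∈ B0, q0 ∈ B0 → same block
Bisimilar ⇒ trace-equivalent.

traces(P) = traces(Q)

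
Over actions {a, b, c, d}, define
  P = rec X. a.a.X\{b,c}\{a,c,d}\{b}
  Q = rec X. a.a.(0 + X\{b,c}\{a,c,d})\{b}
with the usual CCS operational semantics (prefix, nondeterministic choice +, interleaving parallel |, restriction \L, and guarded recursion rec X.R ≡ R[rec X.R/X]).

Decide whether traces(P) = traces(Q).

trace-equivalent

LTS(P): 3 reachable states
  u0 = rec X. a.a.X\{b,c}\{a,c,d}\{b} | --a--▸ u1
  u1 = a.(rec X. a.a.X\{b,c}\{a,c,d}\{b})\{b,c}\{a,c,d}\{b} | --a--▸ u2
  u2 = (rec X. a.a.X\{b,c}\{a,c,d}\{b})\{b,c}\{a,c,d}\{b} | deadlocked
LTS(Q): 3 reachable states
  v0 = rec X. a.a.(0 + X\{b,c}\{a,c,d})\{b} | --a--▸ v1
  v1 = a.(0 + (rec X. a.a.(0 + X\{b,c}\{a,c,d})\{b})\{b,c}\{a,c,d})\{b} | --a--▸ v2
  v2 = (0 + (rec X. a.a.(0 + X\{b,c}\{a,c,d})\{b})\{b,c}\{a,c,d})\{b} | deadlocked
Coarsest stable partition (strong bisimilarity classes):
  B0 = {u0, v0}
  B1 = {u1, v1}
  B2 = {u2, v2}
u0 ∈ B0, v0 ∈ B0 → same block
Bisimilar ⇒ trace-equivalent.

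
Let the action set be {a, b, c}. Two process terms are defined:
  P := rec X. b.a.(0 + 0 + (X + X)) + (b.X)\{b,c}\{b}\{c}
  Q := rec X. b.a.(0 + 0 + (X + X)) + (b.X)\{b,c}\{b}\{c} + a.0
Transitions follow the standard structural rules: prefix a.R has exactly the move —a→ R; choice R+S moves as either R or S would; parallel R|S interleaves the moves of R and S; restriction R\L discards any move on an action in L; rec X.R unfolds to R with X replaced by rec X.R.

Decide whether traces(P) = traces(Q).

NO — witness ⟨a⟩

Reachable graph of P (3 states):
  u0 = rec X. b.a.(0 + 0 + (X + X)) + (b.X)\{b,c}\{b}\{c} | -b-> u1
  u1 = a.(0 + 0 + ((rec X. b.a.(0 + 0 + (X + X)) + (b.X)\{b,c}\{b}\{c}) + (rec X. b.a.(0 + 0 + (X + X)) + (b.X)\{b,c}\{b}\{c}))) | -a-> u2
  u2 = 0 + 0 + ((rec X. b.a.(0 + 0 + (X + X)) + (b.X)\{b,c}\{b}\{c}) + (rec X. b.a.(0 + 0 + (X + X)) + (b.X)\{b,c}\{b}\{c})) | -b-> u1
Reachable graph of Q (4 states):
  v0 = rec X. b.a.(0 + 0 + (X + X)) + (b.X)\{b,c}\{b}\{c} + a.0 | -a-> v1, -b-> v2
  v1 = 0 | ·
  v2 = a.(0 + 0 + ((rec X. b.a.(0 + 0 + (X + X)) + (b.X)\{b,c}\{b}\{c} + a.0) + (rec X. b.a.(0 + 0 + (X + X)) + (b.X)\{b,c}\{b}\{c} + a.0))) | -a-> v3
  v3 = 0 + 0 + ((rec X. b.a.(0 + 0 + (X + X)) + (b.X)\{b,c}\{b}\{c} + a.0) + (rec X. b.a.(0 + 0 + (X + X)) + (b.X)\{b,c}\{b}\{c} + a.0)) | -a-> v1, -b-> v2
Run σ = ⟨a⟩ on Q: start {v0}
  [1] a ⇒ {v1}
  ✓ Q
Run σ = ⟨a⟩ on P: start {u0}
  [1] a ⇒ ∅ (P stuck)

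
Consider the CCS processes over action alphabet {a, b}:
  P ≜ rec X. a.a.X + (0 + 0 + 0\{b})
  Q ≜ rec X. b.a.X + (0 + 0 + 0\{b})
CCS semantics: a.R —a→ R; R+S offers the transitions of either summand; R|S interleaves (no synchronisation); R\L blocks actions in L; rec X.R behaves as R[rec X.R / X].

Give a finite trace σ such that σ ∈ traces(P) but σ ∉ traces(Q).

Reachable graph of P (2 states):
  p0 = rec X. a.a.X + (0 + 0 + 0\{b}) :: --a--▸ p1
  p1 = a.(rec X. a.a.X + (0 + 0 + 0\{b})) :: --a--▸ p0
Reachable graph of Q (2 states):
  q0 = rec X. b.a.X + (0 + 0 + 0\{b}) :: --b--▸ q1
  q1 = a.(rec X. b.a.X + (0 + 0 + 0\{b})) :: --a--▸ q0
Trace ⟨a⟩ through P, begin at {p0}:
  step 1 (a): {p1}
  P completes σ.
Trace ⟨a⟩ through Q, begin at {q0}:
  step 1 (a): ∅  — Q cannot continue

a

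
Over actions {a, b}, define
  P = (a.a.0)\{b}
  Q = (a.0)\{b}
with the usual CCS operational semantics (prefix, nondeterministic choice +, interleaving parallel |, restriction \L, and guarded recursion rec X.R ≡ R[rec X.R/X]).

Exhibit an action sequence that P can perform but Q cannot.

aa

Reachable graph of P (3 states):
  u0 = (a.a.0)\{b} ⊢ =a=> u1
  u1 = (a.0)\{b} ⊢ =a=> u2
  u2 = 0\{b} ⊢ (no moves)
Reachable graph of Q (2 states):
  v0 = (a.0)\{b} ⊢ =a=> v1
  v1 = 0\{b} ⊢ (no moves)
Trace ⟨aa⟩ through P, begin at {u0}:
  after a @ step 1: {u1}
  after a @ step 2: {u2}
  P completes σ.
Trace ⟨aa⟩ through Q, begin at {v0}:
  after a @ step 1: {v1}
  after a @ step 2: no successor for Q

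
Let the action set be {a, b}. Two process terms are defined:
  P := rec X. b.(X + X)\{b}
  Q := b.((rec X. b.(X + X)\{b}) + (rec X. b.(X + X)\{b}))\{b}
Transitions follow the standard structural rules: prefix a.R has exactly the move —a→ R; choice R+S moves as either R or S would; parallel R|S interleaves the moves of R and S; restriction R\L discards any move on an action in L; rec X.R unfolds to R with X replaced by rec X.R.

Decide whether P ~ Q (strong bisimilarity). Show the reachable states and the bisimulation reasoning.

LTS(P): 2 reachable states
  p0 = rec X. b.(X + X)\{b} has moves ··b··> p1
  p1 = ((rec X. b.(X + X)\{b}) + (rec X. b.(X + X)\{b}))\{b} has moves deadlocked
LTS(Q): 2 reachable states
  q0 = b.((rec X. b.(X + X)\{b}) + (rec X. b.(X + X)\{b}))\{b} has moves ··b··> q1
  q1 = ((rec X. b.(X + X)\{b}) + (rec X. b.(X + X)\{b}))\{b} has moves deadlocked
Coarsest stable partition (strong bisimilarity classes):
  B0 = {p0, q0}
  B1 = {p1, q1}
p0 ∈ B0, q0 ∈ B0 → same block

YES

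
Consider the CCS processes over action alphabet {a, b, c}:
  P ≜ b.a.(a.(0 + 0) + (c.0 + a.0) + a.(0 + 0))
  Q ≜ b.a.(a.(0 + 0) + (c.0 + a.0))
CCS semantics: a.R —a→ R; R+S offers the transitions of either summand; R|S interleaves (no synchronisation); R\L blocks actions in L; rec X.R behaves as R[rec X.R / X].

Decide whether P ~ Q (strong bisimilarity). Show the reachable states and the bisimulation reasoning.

LTS(P): 5 reachable states
  s0 = b.a.(a.(0 + 0) + (c.0 + a.0) + a.(0 + 0)) | -b-> s1
  s1 = a.(a.(0 + 0) + (c.0 + a.0) + a.(0 + 0)) | -a-> s2
  s2 = a.(0 + 0) + (c.0 + a.0) + a.(0 + 0) | -a-> s3, -a-> s4, -c-> s3
  s3 = 0 | deadlocked
  s4 = 0 + 0 | deadlocked
LTS(Q): 5 reachable states
  t0 = b.a.(a.(0 + 0) + (c.0 + a.0)) | -b-> t1
  t1 = a.(a.(0 + 0) + (c.0 + a.0)) | -a-> t2
  t2 = a.(0 + 0) + (c.0 + a.0) | -a-> t3, -a-> t4, -c-> t3
  t3 = 0 | deadlocked
  t4 = 0 + 0 | deadlocked
Coarsest stable partition (strong bisimilarity classes):
  B0 = {s0, t0}
  B1 = {s1, t1}
  B2 = {s2, t2}
  B3 = {s3, s4, t3, t4}
s0 ∈ B0, t0 ∈ B0 → same block

YES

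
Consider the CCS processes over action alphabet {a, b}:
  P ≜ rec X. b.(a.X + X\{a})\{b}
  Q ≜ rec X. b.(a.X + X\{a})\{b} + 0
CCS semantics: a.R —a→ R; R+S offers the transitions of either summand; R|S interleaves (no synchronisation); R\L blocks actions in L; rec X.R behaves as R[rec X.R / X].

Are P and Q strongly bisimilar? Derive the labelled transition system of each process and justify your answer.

bisimilar

LTS(P): 3 reachable states
  p0 = rec X. b.(a.X + X\{a})\{b} has moves —b→ p1
  p1 = (a.(rec X. b.(a.X + X\{a})\{b}) + (rec X. b.(a.X + X\{a})\{b})\{a})\{b} has moves —a→ p2
  p2 = (rec X. b.(a.X + X\{a})\{b})\{b} has moves (no moves)
LTS(Q): 3 reachable states
  q0 = rec X. b.(a.X + X\{a})\{b} + 0 has moves —b→ q1
  q1 = (a.(rec X. b.(a.X + X\{a})\{b} + 0) + (rec X. b.(a.X + X\{a})\{b} + 0)\{a})\{b} has moves —a→ q2
  q2 = (rec X. b.(a.X + X\{a})\{b} + 0)\{b} has moves (no moves)
Coarsest stable partition (strong bisimilarity classes):
  B0 = {p0, q0}
  B1 = {p1, q1}
  B2 = {p2, q2}
p0 ∈ B0, q0 ∈ B0 → same block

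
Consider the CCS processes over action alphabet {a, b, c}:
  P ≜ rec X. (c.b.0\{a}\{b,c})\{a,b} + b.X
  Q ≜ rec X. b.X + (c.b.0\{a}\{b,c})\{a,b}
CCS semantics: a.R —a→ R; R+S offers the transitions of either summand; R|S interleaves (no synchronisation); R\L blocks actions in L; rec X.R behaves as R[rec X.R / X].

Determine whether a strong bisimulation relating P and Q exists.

Reachable graph of P (2 states):
  s0 = rec X. (c.b.0\{a}\{b,c})\{a,b} + b.X ⊢ ··b··> s0, ··c··> s1
  s1 = (b.0\{a}\{b,c})\{a,b} ⊢ stopped
Reachable graph of Q (2 states):
  t0 = rec X. b.X + (c.b.0\{a}\{b,c})\{a,b} ⊢ ··b··> t0, ··c··> t1
  t1 = (b.0\{a}\{b,c})\{a,b} ⊢ stopped
Bisimilarity quotient blocks:
  B0 = {s0, t0}
  B1 = {s1, t1}
s0 ∈ B0, t0 ∈ B0 → same block

bisimilar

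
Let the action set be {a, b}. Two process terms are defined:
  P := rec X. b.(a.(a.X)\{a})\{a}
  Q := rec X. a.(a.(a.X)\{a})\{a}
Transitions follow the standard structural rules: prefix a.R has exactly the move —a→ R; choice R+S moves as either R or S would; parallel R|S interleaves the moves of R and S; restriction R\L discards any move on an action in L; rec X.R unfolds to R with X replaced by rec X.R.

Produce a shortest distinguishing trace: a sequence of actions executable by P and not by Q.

P's transition system — 2 states:
  s0 = rec X. b.(a.(a.X)\{a})\{a} :: —b→ s1
  s1 = (a.(a.(rec X. b.(a.(a.X)\{a})\{a}))\{a})\{a} :: stopped
Q's transition system — 2 states:
  t0 = rec X. a.(a.(a.X)\{a})\{a} :: —a→ t1
  t1 = (a.(a.(rec X. a.(a.(a.X)\{a})\{a}))\{a})\{a} :: stopped
Trace ⟨b⟩ through P, begin at {s0}:
  step 1 (b): {s1}
  P completes σ.
Trace ⟨b⟩ through Q, begin at {t0}:
  step 1 (b): ∅ (Q stuck)

b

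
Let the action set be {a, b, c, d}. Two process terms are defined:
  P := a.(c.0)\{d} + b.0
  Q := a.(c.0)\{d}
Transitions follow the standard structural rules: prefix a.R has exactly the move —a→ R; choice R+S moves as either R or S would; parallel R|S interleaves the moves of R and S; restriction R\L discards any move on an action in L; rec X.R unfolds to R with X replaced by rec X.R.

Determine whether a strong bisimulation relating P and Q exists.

P's transition system — 4 states:
  u0 = a.(c.0)\{d} + b.0 ⊢ =a=> u1, =b=> u2
  u1 = (c.0)\{d} ⊢ =c=> u3
  u2 = 0 ⊢ stopped
  u3 = 0\{d} ⊢ stopped
Q's transition system — 3 states:
  v0 = a.(c.0)\{d} ⊢ =a=> v1
  v1 = (c.0)\{d} ⊢ =c=> v2
  v2 = 0\{d} ⊢ stopped
Bisimilarity quotient blocks:
  B0 = {u0}
  B1 = {u2, u3, v2}
  B2 = {u1, v1}
  B3 = {v0}
u0 ∈ B0, v0 ∈ B3 → different blocks

NO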